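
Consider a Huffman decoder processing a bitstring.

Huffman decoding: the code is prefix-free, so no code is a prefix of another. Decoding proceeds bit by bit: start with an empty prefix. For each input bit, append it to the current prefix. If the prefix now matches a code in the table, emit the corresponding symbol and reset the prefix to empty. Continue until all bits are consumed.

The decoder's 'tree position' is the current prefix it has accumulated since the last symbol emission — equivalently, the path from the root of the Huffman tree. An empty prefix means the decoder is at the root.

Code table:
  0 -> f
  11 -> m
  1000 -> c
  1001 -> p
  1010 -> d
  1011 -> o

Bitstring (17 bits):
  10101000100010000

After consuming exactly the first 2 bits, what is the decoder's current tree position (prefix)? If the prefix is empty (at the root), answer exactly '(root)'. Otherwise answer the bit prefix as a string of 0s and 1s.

Bit 0: prefix='1' (no match yet)
Bit 1: prefix='10' (no match yet)

Answer: 10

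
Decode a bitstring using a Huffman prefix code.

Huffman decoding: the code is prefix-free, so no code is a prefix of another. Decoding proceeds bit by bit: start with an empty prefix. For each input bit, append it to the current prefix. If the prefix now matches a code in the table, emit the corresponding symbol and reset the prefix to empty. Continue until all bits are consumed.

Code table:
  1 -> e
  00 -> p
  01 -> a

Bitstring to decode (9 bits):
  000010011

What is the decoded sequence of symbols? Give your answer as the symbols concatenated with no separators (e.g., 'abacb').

Answer: ppepee

Derivation:
Bit 0: prefix='0' (no match yet)
Bit 1: prefix='00' -> emit 'p', reset
Bit 2: prefix='0' (no match yet)
Bit 3: prefix='00' -> emit 'p', reset
Bit 4: prefix='1' -> emit 'e', reset
Bit 5: prefix='0' (no match yet)
Bit 6: prefix='00' -> emit 'p', reset
Bit 7: prefix='1' -> emit 'e', reset
Bit 8: prefix='1' -> emit 'e', reset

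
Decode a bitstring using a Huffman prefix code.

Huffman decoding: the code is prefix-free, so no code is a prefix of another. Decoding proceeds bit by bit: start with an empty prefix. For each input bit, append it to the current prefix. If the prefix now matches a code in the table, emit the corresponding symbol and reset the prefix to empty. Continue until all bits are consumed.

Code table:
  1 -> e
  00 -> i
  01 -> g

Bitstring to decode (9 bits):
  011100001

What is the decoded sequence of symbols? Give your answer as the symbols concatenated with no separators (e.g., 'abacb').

Bit 0: prefix='0' (no match yet)
Bit 1: prefix='01' -> emit 'g', reset
Bit 2: prefix='1' -> emit 'e', reset
Bit 3: prefix='1' -> emit 'e', reset
Bit 4: prefix='0' (no match yet)
Bit 5: prefix='00' -> emit 'i', reset
Bit 6: prefix='0' (no match yet)
Bit 7: prefix='00' -> emit 'i', reset
Bit 8: prefix='1' -> emit 'e', reset

Answer: geeiie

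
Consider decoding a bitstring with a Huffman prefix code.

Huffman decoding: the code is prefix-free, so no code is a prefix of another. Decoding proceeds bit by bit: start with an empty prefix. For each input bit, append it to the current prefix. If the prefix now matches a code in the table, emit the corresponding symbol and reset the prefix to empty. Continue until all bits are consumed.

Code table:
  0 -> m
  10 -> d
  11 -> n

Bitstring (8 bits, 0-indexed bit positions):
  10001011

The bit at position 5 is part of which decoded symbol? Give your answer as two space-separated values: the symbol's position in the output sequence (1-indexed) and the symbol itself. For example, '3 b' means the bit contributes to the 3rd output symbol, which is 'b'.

Bit 0: prefix='1' (no match yet)
Bit 1: prefix='10' -> emit 'd', reset
Bit 2: prefix='0' -> emit 'm', reset
Bit 3: prefix='0' -> emit 'm', reset
Bit 4: prefix='1' (no match yet)
Bit 5: prefix='10' -> emit 'd', reset
Bit 6: prefix='1' (no match yet)
Bit 7: prefix='11' -> emit 'n', reset

Answer: 4 d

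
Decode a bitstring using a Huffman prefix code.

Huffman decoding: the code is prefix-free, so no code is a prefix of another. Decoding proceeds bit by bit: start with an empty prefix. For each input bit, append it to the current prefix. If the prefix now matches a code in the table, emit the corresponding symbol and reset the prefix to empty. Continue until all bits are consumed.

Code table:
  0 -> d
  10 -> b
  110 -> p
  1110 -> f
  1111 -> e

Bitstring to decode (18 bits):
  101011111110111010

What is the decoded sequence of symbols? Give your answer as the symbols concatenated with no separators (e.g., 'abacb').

Bit 0: prefix='1' (no match yet)
Bit 1: prefix='10' -> emit 'b', reset
Bit 2: prefix='1' (no match yet)
Bit 3: prefix='10' -> emit 'b', reset
Bit 4: prefix='1' (no match yet)
Bit 5: prefix='11' (no match yet)
Bit 6: prefix='111' (no match yet)
Bit 7: prefix='1111' -> emit 'e', reset
Bit 8: prefix='1' (no match yet)
Bit 9: prefix='11' (no match yet)
Bit 10: prefix='111' (no match yet)
Bit 11: prefix='1110' -> emit 'f', reset
Bit 12: prefix='1' (no match yet)
Bit 13: prefix='11' (no match yet)
Bit 14: prefix='111' (no match yet)
Bit 15: prefix='1110' -> emit 'f', reset
Bit 16: prefix='1' (no match yet)
Bit 17: prefix='10' -> emit 'b', reset

Answer: bbeffb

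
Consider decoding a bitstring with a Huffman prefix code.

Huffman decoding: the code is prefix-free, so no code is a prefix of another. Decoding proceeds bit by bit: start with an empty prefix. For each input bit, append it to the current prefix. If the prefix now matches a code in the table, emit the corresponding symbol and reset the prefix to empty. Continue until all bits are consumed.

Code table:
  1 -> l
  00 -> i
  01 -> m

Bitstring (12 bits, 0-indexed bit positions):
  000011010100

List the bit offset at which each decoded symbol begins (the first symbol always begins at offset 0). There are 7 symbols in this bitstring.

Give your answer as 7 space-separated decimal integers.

Answer: 0 2 4 5 6 8 10

Derivation:
Bit 0: prefix='0' (no match yet)
Bit 1: prefix='00' -> emit 'i', reset
Bit 2: prefix='0' (no match yet)
Bit 3: prefix='00' -> emit 'i', reset
Bit 4: prefix='1' -> emit 'l', reset
Bit 5: prefix='1' -> emit 'l', reset
Bit 6: prefix='0' (no match yet)
Bit 7: prefix='01' -> emit 'm', reset
Bit 8: prefix='0' (no match yet)
Bit 9: prefix='01' -> emit 'm', reset
Bit 10: prefix='0' (no match yet)
Bit 11: prefix='00' -> emit 'i', reset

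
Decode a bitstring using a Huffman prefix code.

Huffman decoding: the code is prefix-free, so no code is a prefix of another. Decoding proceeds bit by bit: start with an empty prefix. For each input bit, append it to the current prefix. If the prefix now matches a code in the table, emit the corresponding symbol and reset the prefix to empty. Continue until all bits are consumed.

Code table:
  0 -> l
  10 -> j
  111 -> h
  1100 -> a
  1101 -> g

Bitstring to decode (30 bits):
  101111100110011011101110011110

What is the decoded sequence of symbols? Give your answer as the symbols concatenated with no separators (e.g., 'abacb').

Bit 0: prefix='1' (no match yet)
Bit 1: prefix='10' -> emit 'j', reset
Bit 2: prefix='1' (no match yet)
Bit 3: prefix='11' (no match yet)
Bit 4: prefix='111' -> emit 'h', reset
Bit 5: prefix='1' (no match yet)
Bit 6: prefix='11' (no match yet)
Bit 7: prefix='110' (no match yet)
Bit 8: prefix='1100' -> emit 'a', reset
Bit 9: prefix='1' (no match yet)
Bit 10: prefix='11' (no match yet)
Bit 11: prefix='110' (no match yet)
Bit 12: prefix='1100' -> emit 'a', reset
Bit 13: prefix='1' (no match yet)
Bit 14: prefix='11' (no match yet)
Bit 15: prefix='110' (no match yet)
Bit 16: prefix='1101' -> emit 'g', reset
Bit 17: prefix='1' (no match yet)
Bit 18: prefix='11' (no match yet)
Bit 19: prefix='110' (no match yet)
Bit 20: prefix='1101' -> emit 'g', reset
Bit 21: prefix='1' (no match yet)
Bit 22: prefix='11' (no match yet)
Bit 23: prefix='110' (no match yet)
Bit 24: prefix='1100' -> emit 'a', reset
Bit 25: prefix='1' (no match yet)
Bit 26: prefix='11' (no match yet)
Bit 27: prefix='111' -> emit 'h', reset
Bit 28: prefix='1' (no match yet)
Bit 29: prefix='10' -> emit 'j', reset

Answer: jhaaggahj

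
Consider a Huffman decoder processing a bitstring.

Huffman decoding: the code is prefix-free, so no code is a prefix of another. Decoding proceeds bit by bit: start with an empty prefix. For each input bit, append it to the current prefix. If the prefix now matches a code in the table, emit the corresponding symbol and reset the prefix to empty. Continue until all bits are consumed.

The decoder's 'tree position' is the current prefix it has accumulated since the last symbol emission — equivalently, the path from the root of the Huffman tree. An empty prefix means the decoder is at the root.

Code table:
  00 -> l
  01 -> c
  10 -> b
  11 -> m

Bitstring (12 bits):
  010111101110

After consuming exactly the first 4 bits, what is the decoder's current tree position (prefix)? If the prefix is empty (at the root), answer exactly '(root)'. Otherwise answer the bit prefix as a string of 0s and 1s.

Bit 0: prefix='0' (no match yet)
Bit 1: prefix='01' -> emit 'c', reset
Bit 2: prefix='0' (no match yet)
Bit 3: prefix='01' -> emit 'c', reset

Answer: (root)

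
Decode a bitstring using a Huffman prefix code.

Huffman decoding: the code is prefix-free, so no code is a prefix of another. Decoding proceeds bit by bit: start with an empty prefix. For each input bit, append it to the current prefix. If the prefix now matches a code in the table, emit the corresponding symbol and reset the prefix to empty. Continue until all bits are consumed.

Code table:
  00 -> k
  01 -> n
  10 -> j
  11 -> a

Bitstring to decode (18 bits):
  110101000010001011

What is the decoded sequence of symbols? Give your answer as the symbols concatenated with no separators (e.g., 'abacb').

Bit 0: prefix='1' (no match yet)
Bit 1: prefix='11' -> emit 'a', reset
Bit 2: prefix='0' (no match yet)
Bit 3: prefix='01' -> emit 'n', reset
Bit 4: prefix='0' (no match yet)
Bit 5: prefix='01' -> emit 'n', reset
Bit 6: prefix='0' (no match yet)
Bit 7: prefix='00' -> emit 'k', reset
Bit 8: prefix='0' (no match yet)
Bit 9: prefix='00' -> emit 'k', reset
Bit 10: prefix='1' (no match yet)
Bit 11: prefix='10' -> emit 'j', reset
Bit 12: prefix='0' (no match yet)
Bit 13: prefix='00' -> emit 'k', reset
Bit 14: prefix='1' (no match yet)
Bit 15: prefix='10' -> emit 'j', reset
Bit 16: prefix='1' (no match yet)
Bit 17: prefix='11' -> emit 'a', reset

Answer: annkkjkja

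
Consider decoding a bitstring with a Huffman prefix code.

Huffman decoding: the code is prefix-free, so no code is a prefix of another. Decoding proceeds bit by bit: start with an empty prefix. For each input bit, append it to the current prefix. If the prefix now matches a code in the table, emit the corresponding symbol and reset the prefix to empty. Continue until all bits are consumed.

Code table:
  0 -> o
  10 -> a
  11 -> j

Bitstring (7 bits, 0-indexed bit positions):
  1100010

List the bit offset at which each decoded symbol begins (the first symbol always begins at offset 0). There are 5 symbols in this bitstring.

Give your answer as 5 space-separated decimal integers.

Bit 0: prefix='1' (no match yet)
Bit 1: prefix='11' -> emit 'j', reset
Bit 2: prefix='0' -> emit 'o', reset
Bit 3: prefix='0' -> emit 'o', reset
Bit 4: prefix='0' -> emit 'o', reset
Bit 5: prefix='1' (no match yet)
Bit 6: prefix='10' -> emit 'a', reset

Answer: 0 2 3 4 5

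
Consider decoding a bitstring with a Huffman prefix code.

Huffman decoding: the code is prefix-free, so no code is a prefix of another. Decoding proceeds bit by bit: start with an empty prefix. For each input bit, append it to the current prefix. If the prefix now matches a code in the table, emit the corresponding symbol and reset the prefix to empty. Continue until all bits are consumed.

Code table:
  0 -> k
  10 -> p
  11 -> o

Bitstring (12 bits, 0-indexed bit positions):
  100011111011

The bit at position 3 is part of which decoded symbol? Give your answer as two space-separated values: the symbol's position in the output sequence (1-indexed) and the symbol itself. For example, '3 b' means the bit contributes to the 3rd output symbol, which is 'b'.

Bit 0: prefix='1' (no match yet)
Bit 1: prefix='10' -> emit 'p', reset
Bit 2: prefix='0' -> emit 'k', reset
Bit 3: prefix='0' -> emit 'k', reset
Bit 4: prefix='1' (no match yet)
Bit 5: prefix='11' -> emit 'o', reset
Bit 6: prefix='1' (no match yet)
Bit 7: prefix='11' -> emit 'o', reset

Answer: 3 k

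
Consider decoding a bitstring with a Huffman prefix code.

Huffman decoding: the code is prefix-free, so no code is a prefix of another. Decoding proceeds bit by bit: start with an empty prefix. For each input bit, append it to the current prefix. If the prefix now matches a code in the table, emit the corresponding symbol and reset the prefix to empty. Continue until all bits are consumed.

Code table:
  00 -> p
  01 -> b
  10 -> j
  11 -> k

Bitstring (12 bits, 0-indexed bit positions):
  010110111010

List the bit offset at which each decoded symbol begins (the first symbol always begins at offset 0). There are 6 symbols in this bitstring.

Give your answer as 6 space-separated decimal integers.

Bit 0: prefix='0' (no match yet)
Bit 1: prefix='01' -> emit 'b', reset
Bit 2: prefix='0' (no match yet)
Bit 3: prefix='01' -> emit 'b', reset
Bit 4: prefix='1' (no match yet)
Bit 5: prefix='10' -> emit 'j', reset
Bit 6: prefix='1' (no match yet)
Bit 7: prefix='11' -> emit 'k', reset
Bit 8: prefix='1' (no match yet)
Bit 9: prefix='10' -> emit 'j', reset
Bit 10: prefix='1' (no match yet)
Bit 11: prefix='10' -> emit 'j', reset

Answer: 0 2 4 6 8 10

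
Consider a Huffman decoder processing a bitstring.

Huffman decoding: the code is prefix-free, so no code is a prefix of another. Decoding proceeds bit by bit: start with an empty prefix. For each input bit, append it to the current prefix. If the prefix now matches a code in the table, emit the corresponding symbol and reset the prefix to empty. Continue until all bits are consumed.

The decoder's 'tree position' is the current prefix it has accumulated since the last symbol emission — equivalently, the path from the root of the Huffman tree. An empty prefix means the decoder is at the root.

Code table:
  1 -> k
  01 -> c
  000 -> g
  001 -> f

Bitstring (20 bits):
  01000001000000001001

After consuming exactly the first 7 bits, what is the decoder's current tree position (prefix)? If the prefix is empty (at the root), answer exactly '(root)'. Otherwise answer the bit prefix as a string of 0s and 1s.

Bit 0: prefix='0' (no match yet)
Bit 1: prefix='01' -> emit 'c', reset
Bit 2: prefix='0' (no match yet)
Bit 3: prefix='00' (no match yet)
Bit 4: prefix='000' -> emit 'g', reset
Bit 5: prefix='0' (no match yet)
Bit 6: prefix='00' (no match yet)

Answer: 00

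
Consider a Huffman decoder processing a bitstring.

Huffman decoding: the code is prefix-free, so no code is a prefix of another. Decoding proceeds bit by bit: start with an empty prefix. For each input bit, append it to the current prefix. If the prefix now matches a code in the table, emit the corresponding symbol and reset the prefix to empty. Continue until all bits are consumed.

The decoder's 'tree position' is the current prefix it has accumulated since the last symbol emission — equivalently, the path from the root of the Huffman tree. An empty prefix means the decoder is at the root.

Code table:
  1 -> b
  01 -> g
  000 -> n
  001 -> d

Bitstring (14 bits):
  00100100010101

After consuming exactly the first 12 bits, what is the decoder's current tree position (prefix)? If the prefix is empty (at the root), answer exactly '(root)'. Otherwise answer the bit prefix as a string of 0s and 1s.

Bit 0: prefix='0' (no match yet)
Bit 1: prefix='00' (no match yet)
Bit 2: prefix='001' -> emit 'd', reset
Bit 3: prefix='0' (no match yet)
Bit 4: prefix='00' (no match yet)
Bit 5: prefix='001' -> emit 'd', reset
Bit 6: prefix='0' (no match yet)
Bit 7: prefix='00' (no match yet)
Bit 8: prefix='000' -> emit 'n', reset
Bit 9: prefix='1' -> emit 'b', reset
Bit 10: prefix='0' (no match yet)
Bit 11: prefix='01' -> emit 'g', reset

Answer: (root)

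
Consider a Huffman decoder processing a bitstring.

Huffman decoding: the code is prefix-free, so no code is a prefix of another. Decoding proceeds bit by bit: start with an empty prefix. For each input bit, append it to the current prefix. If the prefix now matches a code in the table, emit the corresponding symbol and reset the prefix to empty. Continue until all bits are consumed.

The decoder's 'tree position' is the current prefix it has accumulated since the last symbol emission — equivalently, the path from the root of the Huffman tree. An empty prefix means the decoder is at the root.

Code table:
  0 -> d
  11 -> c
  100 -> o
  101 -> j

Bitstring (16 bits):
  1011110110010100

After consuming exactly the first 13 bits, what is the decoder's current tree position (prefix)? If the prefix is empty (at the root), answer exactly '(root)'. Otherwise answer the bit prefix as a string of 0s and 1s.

Bit 0: prefix='1' (no match yet)
Bit 1: prefix='10' (no match yet)
Bit 2: prefix='101' -> emit 'j', reset
Bit 3: prefix='1' (no match yet)
Bit 4: prefix='11' -> emit 'c', reset
Bit 5: prefix='1' (no match yet)
Bit 6: prefix='10' (no match yet)
Bit 7: prefix='101' -> emit 'j', reset
Bit 8: prefix='1' (no match yet)
Bit 9: prefix='10' (no match yet)
Bit 10: prefix='100' -> emit 'o', reset
Bit 11: prefix='1' (no match yet)
Bit 12: prefix='10' (no match yet)

Answer: 10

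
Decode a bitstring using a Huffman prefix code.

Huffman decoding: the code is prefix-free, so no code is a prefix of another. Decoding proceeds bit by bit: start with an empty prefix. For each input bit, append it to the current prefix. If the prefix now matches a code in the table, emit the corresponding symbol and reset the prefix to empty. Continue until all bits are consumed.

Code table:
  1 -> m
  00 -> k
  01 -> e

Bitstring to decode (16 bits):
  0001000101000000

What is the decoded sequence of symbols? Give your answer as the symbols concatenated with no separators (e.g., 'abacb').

Bit 0: prefix='0' (no match yet)
Bit 1: prefix='00' -> emit 'k', reset
Bit 2: prefix='0' (no match yet)
Bit 3: prefix='01' -> emit 'e', reset
Bit 4: prefix='0' (no match yet)
Bit 5: prefix='00' -> emit 'k', reset
Bit 6: prefix='0' (no match yet)
Bit 7: prefix='01' -> emit 'e', reset
Bit 8: prefix='0' (no match yet)
Bit 9: prefix='01' -> emit 'e', reset
Bit 10: prefix='0' (no match yet)
Bit 11: prefix='00' -> emit 'k', reset
Bit 12: prefix='0' (no match yet)
Bit 13: prefix='00' -> emit 'k', reset
Bit 14: prefix='0' (no match yet)
Bit 15: prefix='00' -> emit 'k', reset

Answer: kekeekkk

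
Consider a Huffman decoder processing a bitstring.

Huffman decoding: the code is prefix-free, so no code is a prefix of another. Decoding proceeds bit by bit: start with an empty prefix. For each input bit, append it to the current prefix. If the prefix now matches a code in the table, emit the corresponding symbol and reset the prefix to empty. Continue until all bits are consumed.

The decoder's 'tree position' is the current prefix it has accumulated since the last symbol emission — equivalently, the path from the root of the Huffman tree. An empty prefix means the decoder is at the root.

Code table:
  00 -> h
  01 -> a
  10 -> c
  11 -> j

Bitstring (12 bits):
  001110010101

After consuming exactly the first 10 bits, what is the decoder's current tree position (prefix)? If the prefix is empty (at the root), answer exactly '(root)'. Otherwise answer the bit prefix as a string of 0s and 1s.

Bit 0: prefix='0' (no match yet)
Bit 1: prefix='00' -> emit 'h', reset
Bit 2: prefix='1' (no match yet)
Bit 3: prefix='11' -> emit 'j', reset
Bit 4: prefix='1' (no match yet)
Bit 5: prefix='10' -> emit 'c', reset
Bit 6: prefix='0' (no match yet)
Bit 7: prefix='01' -> emit 'a', reset
Bit 8: prefix='0' (no match yet)
Bit 9: prefix='01' -> emit 'a', reset

Answer: (root)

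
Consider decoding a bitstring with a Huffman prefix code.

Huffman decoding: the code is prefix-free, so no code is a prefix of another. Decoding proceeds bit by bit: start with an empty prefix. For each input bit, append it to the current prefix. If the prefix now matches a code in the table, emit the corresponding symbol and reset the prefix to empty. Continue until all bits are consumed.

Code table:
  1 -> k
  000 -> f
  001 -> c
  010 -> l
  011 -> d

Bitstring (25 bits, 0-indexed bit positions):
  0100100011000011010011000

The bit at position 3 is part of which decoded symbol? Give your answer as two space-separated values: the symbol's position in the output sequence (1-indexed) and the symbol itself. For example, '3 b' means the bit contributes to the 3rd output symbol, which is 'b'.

Bit 0: prefix='0' (no match yet)
Bit 1: prefix='01' (no match yet)
Bit 2: prefix='010' -> emit 'l', reset
Bit 3: prefix='0' (no match yet)
Bit 4: prefix='01' (no match yet)
Bit 5: prefix='010' -> emit 'l', reset
Bit 6: prefix='0' (no match yet)
Bit 7: prefix='00' (no match yet)

Answer: 2 l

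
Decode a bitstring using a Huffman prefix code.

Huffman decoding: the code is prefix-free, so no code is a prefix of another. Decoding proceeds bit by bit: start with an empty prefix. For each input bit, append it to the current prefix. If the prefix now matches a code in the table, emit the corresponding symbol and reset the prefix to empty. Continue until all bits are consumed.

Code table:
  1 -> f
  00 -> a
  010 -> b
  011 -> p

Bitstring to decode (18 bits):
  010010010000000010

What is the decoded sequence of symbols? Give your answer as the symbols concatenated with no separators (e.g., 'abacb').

Bit 0: prefix='0' (no match yet)
Bit 1: prefix='01' (no match yet)
Bit 2: prefix='010' -> emit 'b', reset
Bit 3: prefix='0' (no match yet)
Bit 4: prefix='01' (no match yet)
Bit 5: prefix='010' -> emit 'b', reset
Bit 6: prefix='0' (no match yet)
Bit 7: prefix='01' (no match yet)
Bit 8: prefix='010' -> emit 'b', reset
Bit 9: prefix='0' (no match yet)
Bit 10: prefix='00' -> emit 'a', reset
Bit 11: prefix='0' (no match yet)
Bit 12: prefix='00' -> emit 'a', reset
Bit 13: prefix='0' (no match yet)
Bit 14: prefix='00' -> emit 'a', reset
Bit 15: prefix='0' (no match yet)
Bit 16: prefix='01' (no match yet)
Bit 17: prefix='010' -> emit 'b', reset

Answer: bbbaaab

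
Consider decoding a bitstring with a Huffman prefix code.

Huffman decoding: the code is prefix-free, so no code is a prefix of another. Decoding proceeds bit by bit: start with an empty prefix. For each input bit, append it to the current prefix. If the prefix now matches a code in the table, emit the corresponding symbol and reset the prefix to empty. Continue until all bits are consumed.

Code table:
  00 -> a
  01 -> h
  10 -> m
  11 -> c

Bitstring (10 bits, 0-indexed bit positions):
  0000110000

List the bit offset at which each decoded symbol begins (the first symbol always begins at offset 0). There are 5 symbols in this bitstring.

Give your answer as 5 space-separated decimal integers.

Answer: 0 2 4 6 8

Derivation:
Bit 0: prefix='0' (no match yet)
Bit 1: prefix='00' -> emit 'a', reset
Bit 2: prefix='0' (no match yet)
Bit 3: prefix='00' -> emit 'a', reset
Bit 4: prefix='1' (no match yet)
Bit 5: prefix='11' -> emit 'c', reset
Bit 6: prefix='0' (no match yet)
Bit 7: prefix='00' -> emit 'a', reset
Bit 8: prefix='0' (no match yet)
Bit 9: prefix='00' -> emit 'a', reset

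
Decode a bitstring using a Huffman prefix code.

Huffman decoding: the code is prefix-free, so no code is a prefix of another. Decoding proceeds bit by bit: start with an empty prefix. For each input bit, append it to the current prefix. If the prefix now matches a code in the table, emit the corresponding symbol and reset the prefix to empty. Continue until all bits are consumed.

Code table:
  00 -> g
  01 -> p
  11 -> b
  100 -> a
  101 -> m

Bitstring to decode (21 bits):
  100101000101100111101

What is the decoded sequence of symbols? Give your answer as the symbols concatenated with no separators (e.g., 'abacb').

Answer: amgppabbp

Derivation:
Bit 0: prefix='1' (no match yet)
Bit 1: prefix='10' (no match yet)
Bit 2: prefix='100' -> emit 'a', reset
Bit 3: prefix='1' (no match yet)
Bit 4: prefix='10' (no match yet)
Bit 5: prefix='101' -> emit 'm', reset
Bit 6: prefix='0' (no match yet)
Bit 7: prefix='00' -> emit 'g', reset
Bit 8: prefix='0' (no match yet)
Bit 9: prefix='01' -> emit 'p', reset
Bit 10: prefix='0' (no match yet)
Bit 11: prefix='01' -> emit 'p', reset
Bit 12: prefix='1' (no match yet)
Bit 13: prefix='10' (no match yet)
Bit 14: prefix='100' -> emit 'a', reset
Bit 15: prefix='1' (no match yet)
Bit 16: prefix='11' -> emit 'b', reset
Bit 17: prefix='1' (no match yet)
Bit 18: prefix='11' -> emit 'b', reset
Bit 19: prefix='0' (no match yet)
Bit 20: prefix='01' -> emit 'p', reset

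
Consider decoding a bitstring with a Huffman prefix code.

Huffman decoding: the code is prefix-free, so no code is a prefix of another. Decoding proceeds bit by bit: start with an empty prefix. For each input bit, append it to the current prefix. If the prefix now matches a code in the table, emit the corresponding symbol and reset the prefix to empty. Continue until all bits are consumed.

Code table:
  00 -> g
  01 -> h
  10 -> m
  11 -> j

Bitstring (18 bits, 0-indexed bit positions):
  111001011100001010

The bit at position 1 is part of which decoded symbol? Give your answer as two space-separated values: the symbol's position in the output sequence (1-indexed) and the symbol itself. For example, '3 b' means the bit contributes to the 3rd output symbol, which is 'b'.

Bit 0: prefix='1' (no match yet)
Bit 1: prefix='11' -> emit 'j', reset
Bit 2: prefix='1' (no match yet)
Bit 3: prefix='10' -> emit 'm', reset
Bit 4: prefix='0' (no match yet)
Bit 5: prefix='01' -> emit 'h', reset

Answer: 1 j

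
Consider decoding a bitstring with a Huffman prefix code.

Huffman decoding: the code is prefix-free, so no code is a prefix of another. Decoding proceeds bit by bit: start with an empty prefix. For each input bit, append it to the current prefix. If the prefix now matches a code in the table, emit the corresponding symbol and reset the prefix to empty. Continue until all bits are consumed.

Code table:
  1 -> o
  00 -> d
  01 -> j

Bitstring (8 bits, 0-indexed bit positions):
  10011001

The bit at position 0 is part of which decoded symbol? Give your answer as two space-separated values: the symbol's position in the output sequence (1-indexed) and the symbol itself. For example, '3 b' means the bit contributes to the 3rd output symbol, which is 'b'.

Answer: 1 o

Derivation:
Bit 0: prefix='1' -> emit 'o', reset
Bit 1: prefix='0' (no match yet)
Bit 2: prefix='00' -> emit 'd', reset
Bit 3: prefix='1' -> emit 'o', reset
Bit 4: prefix='1' -> emit 'o', reset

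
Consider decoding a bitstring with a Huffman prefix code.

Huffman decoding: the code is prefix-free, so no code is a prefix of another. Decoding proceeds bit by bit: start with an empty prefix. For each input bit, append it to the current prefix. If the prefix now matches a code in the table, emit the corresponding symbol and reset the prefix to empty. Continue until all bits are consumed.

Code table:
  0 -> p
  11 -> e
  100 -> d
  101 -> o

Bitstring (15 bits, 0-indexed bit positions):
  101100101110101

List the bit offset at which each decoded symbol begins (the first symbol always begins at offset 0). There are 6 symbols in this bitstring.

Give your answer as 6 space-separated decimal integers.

Bit 0: prefix='1' (no match yet)
Bit 1: prefix='10' (no match yet)
Bit 2: prefix='101' -> emit 'o', reset
Bit 3: prefix='1' (no match yet)
Bit 4: prefix='10' (no match yet)
Bit 5: prefix='100' -> emit 'd', reset
Bit 6: prefix='1' (no match yet)
Bit 7: prefix='10' (no match yet)
Bit 8: prefix='101' -> emit 'o', reset
Bit 9: prefix='1' (no match yet)
Bit 10: prefix='11' -> emit 'e', reset
Bit 11: prefix='0' -> emit 'p', reset
Bit 12: prefix='1' (no match yet)
Bit 13: prefix='10' (no match yet)
Bit 14: prefix='101' -> emit 'o', reset

Answer: 0 3 6 9 11 12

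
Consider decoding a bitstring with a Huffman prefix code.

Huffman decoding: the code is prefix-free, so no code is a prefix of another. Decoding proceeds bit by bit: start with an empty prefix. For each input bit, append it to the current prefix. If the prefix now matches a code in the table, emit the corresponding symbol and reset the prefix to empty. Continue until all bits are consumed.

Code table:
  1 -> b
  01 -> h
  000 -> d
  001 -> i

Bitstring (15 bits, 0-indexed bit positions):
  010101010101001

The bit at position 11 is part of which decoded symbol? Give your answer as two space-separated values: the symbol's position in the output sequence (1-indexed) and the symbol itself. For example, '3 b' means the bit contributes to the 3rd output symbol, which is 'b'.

Bit 0: prefix='0' (no match yet)
Bit 1: prefix='01' -> emit 'h', reset
Bit 2: prefix='0' (no match yet)
Bit 3: prefix='01' -> emit 'h', reset
Bit 4: prefix='0' (no match yet)
Bit 5: prefix='01' -> emit 'h', reset
Bit 6: prefix='0' (no match yet)
Bit 7: prefix='01' -> emit 'h', reset
Bit 8: prefix='0' (no match yet)
Bit 9: prefix='01' -> emit 'h', reset
Bit 10: prefix='0' (no match yet)
Bit 11: prefix='01' -> emit 'h', reset
Bit 12: prefix='0' (no match yet)
Bit 13: prefix='00' (no match yet)
Bit 14: prefix='001' -> emit 'i', reset

Answer: 6 h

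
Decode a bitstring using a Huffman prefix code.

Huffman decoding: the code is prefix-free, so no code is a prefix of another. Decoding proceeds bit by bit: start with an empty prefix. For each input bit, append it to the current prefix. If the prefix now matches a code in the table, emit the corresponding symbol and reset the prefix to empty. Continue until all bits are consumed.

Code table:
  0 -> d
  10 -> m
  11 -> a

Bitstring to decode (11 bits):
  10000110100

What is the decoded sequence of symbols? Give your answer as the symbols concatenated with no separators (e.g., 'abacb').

Bit 0: prefix='1' (no match yet)
Bit 1: prefix='10' -> emit 'm', reset
Bit 2: prefix='0' -> emit 'd', reset
Bit 3: prefix='0' -> emit 'd', reset
Bit 4: prefix='0' -> emit 'd', reset
Bit 5: prefix='1' (no match yet)
Bit 6: prefix='11' -> emit 'a', reset
Bit 7: prefix='0' -> emit 'd', reset
Bit 8: prefix='1' (no match yet)
Bit 9: prefix='10' -> emit 'm', reset
Bit 10: prefix='0' -> emit 'd', reset

Answer: mdddadmd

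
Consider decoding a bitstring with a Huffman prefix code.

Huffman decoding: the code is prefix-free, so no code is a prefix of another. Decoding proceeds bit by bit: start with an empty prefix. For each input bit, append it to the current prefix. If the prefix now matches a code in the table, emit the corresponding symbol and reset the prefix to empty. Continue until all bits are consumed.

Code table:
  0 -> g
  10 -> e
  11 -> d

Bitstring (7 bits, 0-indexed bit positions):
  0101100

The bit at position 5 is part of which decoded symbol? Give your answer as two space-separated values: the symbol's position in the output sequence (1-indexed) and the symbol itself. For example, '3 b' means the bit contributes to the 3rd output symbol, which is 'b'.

Bit 0: prefix='0' -> emit 'g', reset
Bit 1: prefix='1' (no match yet)
Bit 2: prefix='10' -> emit 'e', reset
Bit 3: prefix='1' (no match yet)
Bit 4: prefix='11' -> emit 'd', reset
Bit 5: prefix='0' -> emit 'g', reset
Bit 6: prefix='0' -> emit 'g', reset

Answer: 4 g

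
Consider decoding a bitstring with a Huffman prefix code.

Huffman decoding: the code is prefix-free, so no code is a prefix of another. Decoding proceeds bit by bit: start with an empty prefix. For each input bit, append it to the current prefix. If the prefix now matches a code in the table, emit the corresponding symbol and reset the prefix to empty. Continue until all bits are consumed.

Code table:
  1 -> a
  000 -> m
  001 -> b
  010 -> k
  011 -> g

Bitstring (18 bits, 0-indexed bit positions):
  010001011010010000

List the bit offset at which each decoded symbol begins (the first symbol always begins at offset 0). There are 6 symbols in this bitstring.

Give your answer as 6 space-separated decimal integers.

Bit 0: prefix='0' (no match yet)
Bit 1: prefix='01' (no match yet)
Bit 2: prefix='010' -> emit 'k', reset
Bit 3: prefix='0' (no match yet)
Bit 4: prefix='00' (no match yet)
Bit 5: prefix='001' -> emit 'b', reset
Bit 6: prefix='0' (no match yet)
Bit 7: prefix='01' (no match yet)
Bit 8: prefix='011' -> emit 'g', reset
Bit 9: prefix='0' (no match yet)
Bit 10: prefix='01' (no match yet)
Bit 11: prefix='010' -> emit 'k', reset
Bit 12: prefix='0' (no match yet)
Bit 13: prefix='01' (no match yet)
Bit 14: prefix='010' -> emit 'k', reset
Bit 15: prefix='0' (no match yet)
Bit 16: prefix='00' (no match yet)
Bit 17: prefix='000' -> emit 'm', reset

Answer: 0 3 6 9 12 15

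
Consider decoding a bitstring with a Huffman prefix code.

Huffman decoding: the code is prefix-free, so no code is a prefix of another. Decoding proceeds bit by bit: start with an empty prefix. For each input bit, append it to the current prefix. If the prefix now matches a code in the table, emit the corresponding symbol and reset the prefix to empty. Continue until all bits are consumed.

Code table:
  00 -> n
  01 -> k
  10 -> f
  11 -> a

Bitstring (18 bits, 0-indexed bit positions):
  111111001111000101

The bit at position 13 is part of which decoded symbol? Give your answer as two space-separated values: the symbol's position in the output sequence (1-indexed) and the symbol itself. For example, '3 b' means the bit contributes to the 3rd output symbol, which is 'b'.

Bit 0: prefix='1' (no match yet)
Bit 1: prefix='11' -> emit 'a', reset
Bit 2: prefix='1' (no match yet)
Bit 3: prefix='11' -> emit 'a', reset
Bit 4: prefix='1' (no match yet)
Bit 5: prefix='11' -> emit 'a', reset
Bit 6: prefix='0' (no match yet)
Bit 7: prefix='00' -> emit 'n', reset
Bit 8: prefix='1' (no match yet)
Bit 9: prefix='11' -> emit 'a', reset
Bit 10: prefix='1' (no match yet)
Bit 11: prefix='11' -> emit 'a', reset
Bit 12: prefix='0' (no match yet)
Bit 13: prefix='00' -> emit 'n', reset
Bit 14: prefix='0' (no match yet)
Bit 15: prefix='01' -> emit 'k', reset
Bit 16: prefix='0' (no match yet)
Bit 17: prefix='01' -> emit 'k', reset

Answer: 7 n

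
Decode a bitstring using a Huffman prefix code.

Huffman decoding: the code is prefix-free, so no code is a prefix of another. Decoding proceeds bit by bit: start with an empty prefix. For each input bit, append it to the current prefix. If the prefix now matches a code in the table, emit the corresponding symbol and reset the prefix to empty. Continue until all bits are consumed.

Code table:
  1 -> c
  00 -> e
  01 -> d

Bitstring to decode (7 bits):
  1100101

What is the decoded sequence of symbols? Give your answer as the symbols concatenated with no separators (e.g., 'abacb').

Bit 0: prefix='1' -> emit 'c', reset
Bit 1: prefix='1' -> emit 'c', reset
Bit 2: prefix='0' (no match yet)
Bit 3: prefix='00' -> emit 'e', reset
Bit 4: prefix='1' -> emit 'c', reset
Bit 5: prefix='0' (no match yet)
Bit 6: prefix='01' -> emit 'd', reset

Answer: ccecd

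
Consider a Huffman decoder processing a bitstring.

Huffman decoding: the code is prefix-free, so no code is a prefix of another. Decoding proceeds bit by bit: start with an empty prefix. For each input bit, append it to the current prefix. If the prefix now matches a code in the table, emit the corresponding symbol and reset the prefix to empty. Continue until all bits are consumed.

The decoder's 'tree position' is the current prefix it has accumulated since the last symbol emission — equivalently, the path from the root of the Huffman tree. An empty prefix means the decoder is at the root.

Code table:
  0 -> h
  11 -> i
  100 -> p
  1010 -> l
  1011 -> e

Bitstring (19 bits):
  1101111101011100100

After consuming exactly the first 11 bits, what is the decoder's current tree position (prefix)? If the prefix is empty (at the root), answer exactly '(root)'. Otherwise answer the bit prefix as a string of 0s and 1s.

Bit 0: prefix='1' (no match yet)
Bit 1: prefix='11' -> emit 'i', reset
Bit 2: prefix='0' -> emit 'h', reset
Bit 3: prefix='1' (no match yet)
Bit 4: prefix='11' -> emit 'i', reset
Bit 5: prefix='1' (no match yet)
Bit 6: prefix='11' -> emit 'i', reset
Bit 7: prefix='1' (no match yet)
Bit 8: prefix='10' (no match yet)
Bit 9: prefix='101' (no match yet)
Bit 10: prefix='1010' -> emit 'l', reset

Answer: (root)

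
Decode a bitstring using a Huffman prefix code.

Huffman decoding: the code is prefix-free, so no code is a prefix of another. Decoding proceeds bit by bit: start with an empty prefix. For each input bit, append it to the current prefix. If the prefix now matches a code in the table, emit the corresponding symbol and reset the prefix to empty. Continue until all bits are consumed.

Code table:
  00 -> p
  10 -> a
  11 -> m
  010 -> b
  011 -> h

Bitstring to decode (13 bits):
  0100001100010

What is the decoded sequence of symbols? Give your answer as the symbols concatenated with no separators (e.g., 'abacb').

Bit 0: prefix='0' (no match yet)
Bit 1: prefix='01' (no match yet)
Bit 2: prefix='010' -> emit 'b', reset
Bit 3: prefix='0' (no match yet)
Bit 4: prefix='00' -> emit 'p', reset
Bit 5: prefix='0' (no match yet)
Bit 6: prefix='01' (no match yet)
Bit 7: prefix='011' -> emit 'h', reset
Bit 8: prefix='0' (no match yet)
Bit 9: prefix='00' -> emit 'p', reset
Bit 10: prefix='0' (no match yet)
Bit 11: prefix='01' (no match yet)
Bit 12: prefix='010' -> emit 'b', reset

Answer: bphpb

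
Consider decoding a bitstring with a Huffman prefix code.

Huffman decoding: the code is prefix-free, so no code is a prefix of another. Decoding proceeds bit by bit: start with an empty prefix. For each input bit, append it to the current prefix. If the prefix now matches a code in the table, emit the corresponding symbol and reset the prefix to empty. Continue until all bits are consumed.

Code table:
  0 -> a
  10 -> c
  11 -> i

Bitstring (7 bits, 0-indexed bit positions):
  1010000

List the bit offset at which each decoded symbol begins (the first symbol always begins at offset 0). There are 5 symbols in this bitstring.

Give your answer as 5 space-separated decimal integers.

Answer: 0 2 4 5 6

Derivation:
Bit 0: prefix='1' (no match yet)
Bit 1: prefix='10' -> emit 'c', reset
Bit 2: prefix='1' (no match yet)
Bit 3: prefix='10' -> emit 'c', reset
Bit 4: prefix='0' -> emit 'a', reset
Bit 5: prefix='0' -> emit 'a', reset
Bit 6: prefix='0' -> emit 'a', reset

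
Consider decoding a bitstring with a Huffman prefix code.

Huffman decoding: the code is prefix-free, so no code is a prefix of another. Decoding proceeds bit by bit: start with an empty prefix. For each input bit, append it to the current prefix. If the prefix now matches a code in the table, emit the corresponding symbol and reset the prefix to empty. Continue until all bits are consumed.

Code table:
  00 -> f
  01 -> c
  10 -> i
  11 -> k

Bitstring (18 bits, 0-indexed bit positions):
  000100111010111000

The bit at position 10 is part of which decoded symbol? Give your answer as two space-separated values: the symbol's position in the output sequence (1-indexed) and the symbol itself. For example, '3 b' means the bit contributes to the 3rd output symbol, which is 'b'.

Answer: 6 i

Derivation:
Bit 0: prefix='0' (no match yet)
Bit 1: prefix='00' -> emit 'f', reset
Bit 2: prefix='0' (no match yet)
Bit 3: prefix='01' -> emit 'c', reset
Bit 4: prefix='0' (no match yet)
Bit 5: prefix='00' -> emit 'f', reset
Bit 6: prefix='1' (no match yet)
Bit 7: prefix='11' -> emit 'k', reset
Bit 8: prefix='1' (no match yet)
Bit 9: prefix='10' -> emit 'i', reset
Bit 10: prefix='1' (no match yet)
Bit 11: prefix='10' -> emit 'i', reset
Bit 12: prefix='1' (no match yet)
Bit 13: prefix='11' -> emit 'k', reset
Bit 14: prefix='1' (no match yet)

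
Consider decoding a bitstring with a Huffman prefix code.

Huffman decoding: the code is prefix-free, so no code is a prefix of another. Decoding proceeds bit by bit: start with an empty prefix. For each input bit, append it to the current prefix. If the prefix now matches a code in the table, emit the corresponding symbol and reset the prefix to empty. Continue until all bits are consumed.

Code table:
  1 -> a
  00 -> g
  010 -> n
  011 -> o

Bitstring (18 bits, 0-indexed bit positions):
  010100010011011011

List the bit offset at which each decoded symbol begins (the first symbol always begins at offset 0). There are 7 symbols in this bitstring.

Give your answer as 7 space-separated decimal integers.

Answer: 0 3 4 6 9 12 15

Derivation:
Bit 0: prefix='0' (no match yet)
Bit 1: prefix='01' (no match yet)
Bit 2: prefix='010' -> emit 'n', reset
Bit 3: prefix='1' -> emit 'a', reset
Bit 4: prefix='0' (no match yet)
Bit 5: prefix='00' -> emit 'g', reset
Bit 6: prefix='0' (no match yet)
Bit 7: prefix='01' (no match yet)
Bit 8: prefix='010' -> emit 'n', reset
Bit 9: prefix='0' (no match yet)
Bit 10: prefix='01' (no match yet)
Bit 11: prefix='011' -> emit 'o', reset
Bit 12: prefix='0' (no match yet)
Bit 13: prefix='01' (no match yet)
Bit 14: prefix='011' -> emit 'o', reset
Bit 15: prefix='0' (no match yet)
Bit 16: prefix='01' (no match yet)
Bit 17: prefix='011' -> emit 'o', reset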